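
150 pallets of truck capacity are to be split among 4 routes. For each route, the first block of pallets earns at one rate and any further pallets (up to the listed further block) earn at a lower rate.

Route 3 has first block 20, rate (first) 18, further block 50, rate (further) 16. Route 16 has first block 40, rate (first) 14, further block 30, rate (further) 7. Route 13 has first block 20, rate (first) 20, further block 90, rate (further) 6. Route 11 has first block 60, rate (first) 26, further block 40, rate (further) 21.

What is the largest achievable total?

Order all 8 blocks by rate: Route 11/first 26 > Route 11/second 21 > Route 13/first 20 > Route 3/first 18 > Route 3/second 16 > Route 16/first 14 > Route 16/second 7 > Route 13/second 6.
Fill Route 11 first block (60 at 26) — 90 left.
Route 11 second at 21: fill all 40 — 50 left.
Route 13/first (20): +20 — 30 left.
Route 3/first (18): +20 — 10 left.
Route 3/second: +10 of 50 at 16; pool empty.
Total = 26×60 + 21×40 + 20×20 + 18×20 + 16×10 = 3320.

3320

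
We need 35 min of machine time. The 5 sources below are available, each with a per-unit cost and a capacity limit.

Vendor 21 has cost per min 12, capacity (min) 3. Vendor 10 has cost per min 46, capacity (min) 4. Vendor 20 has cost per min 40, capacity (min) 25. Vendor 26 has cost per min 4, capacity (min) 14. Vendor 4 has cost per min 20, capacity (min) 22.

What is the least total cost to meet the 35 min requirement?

Cheapest first:
Take 14 from Vendor 26 at 4 — need 21 more.
Vendor 21 at 12: take all 3 min — 18 still needed.
Vendor 4 (20): take the remaining 18 — done.
Vendor 20, Vendor 10: unused.
Cost = 14×4 + 3×12 + 18×20 = 452.

452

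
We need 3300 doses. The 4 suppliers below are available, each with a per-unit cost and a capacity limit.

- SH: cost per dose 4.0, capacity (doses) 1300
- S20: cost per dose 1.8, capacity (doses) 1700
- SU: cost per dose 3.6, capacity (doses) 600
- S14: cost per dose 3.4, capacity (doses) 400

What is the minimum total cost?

8980

Cheapest first:
S20 at 1.8: take all 1700 doses ; 1600 still needed.
Take 400 from S14 at 3.4 ; need 1200 more.
SU (3.6): use full 600 ; 600 doses to go.
SH (4.0): take the remaining 600 ; done.
Cost = 1700×1.8 + 400×3.4 + 600×3.6 + 600×4.0 = 8980.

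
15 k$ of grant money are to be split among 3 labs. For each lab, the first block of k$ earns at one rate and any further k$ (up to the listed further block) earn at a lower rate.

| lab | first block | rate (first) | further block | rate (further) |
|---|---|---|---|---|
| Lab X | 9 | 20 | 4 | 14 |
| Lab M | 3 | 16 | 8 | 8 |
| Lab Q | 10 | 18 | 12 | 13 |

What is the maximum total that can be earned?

Treat each block as its own option and order by rate: Lab X/tier1 20 > Lab Q/tier1 18 > Lab M/tier1 16 > Lab X/tier2 14 > Lab Q/tier2 13 > Lab M/tier2 8.
Lab X/tier1 (20): +9 — 6 left.
6 remain; put them into Lab Q tier1 at 18.
Total = 20×9 + 18×6 = 288.

288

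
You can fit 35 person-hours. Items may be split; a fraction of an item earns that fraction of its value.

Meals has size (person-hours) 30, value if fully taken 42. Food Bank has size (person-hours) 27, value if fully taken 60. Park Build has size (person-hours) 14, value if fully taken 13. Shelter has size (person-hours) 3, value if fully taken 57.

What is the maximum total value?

Rank by value-to-size ratio: Shelter 57/3≈19, Food Bank 60/27≈2.22, Meals 42/30≈1.4, Park Build 13/14≈0.929.
Take all of Shelter (3 person-hours, value 57) ; 32 person-hours left.
Food Bank: take in full, 27 person-hours for value 60 ; 5 left.
Only 5 person-hours remain; take 5/30 of Meals for value 42×5/30 = 7.
Total value = 124.

124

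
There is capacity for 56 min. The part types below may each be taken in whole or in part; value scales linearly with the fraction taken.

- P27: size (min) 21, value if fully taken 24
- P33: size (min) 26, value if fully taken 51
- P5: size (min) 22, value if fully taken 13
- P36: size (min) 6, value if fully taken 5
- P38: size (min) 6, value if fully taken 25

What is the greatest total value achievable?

Best value per unit of size first: P38 25/6≈4.17, P33 51/26≈1.96, P27 24/21≈1.14, P36 5/6≈0.833, P5 13/22≈0.591.
P38: take in full, 6 min for value 25 ; 50 left.
All 26 min of P33 fit (value 51) ; 24 remain.
Take all of P27 (21 min, value 24) ; 3 min left.
3 min left: a 3/6 share of P36 gives 5×3/6 = 2.5.
Total value = 102.5.

102.5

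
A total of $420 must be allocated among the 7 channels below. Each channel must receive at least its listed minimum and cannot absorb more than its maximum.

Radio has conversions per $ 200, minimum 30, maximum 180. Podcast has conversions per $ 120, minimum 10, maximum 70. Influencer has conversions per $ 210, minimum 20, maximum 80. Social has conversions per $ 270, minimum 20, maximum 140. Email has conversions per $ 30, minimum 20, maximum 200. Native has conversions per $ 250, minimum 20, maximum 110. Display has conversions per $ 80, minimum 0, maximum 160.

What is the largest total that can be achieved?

Meeting every minimum uses 30+10+20+20+20+20+0 = 120 $, leaving 300.
Highest conversions per $ first: Social 270 > Native 250 > Influencer 210 > Radio 200 > Podcast 120 > Display 80 > Email 30.
Social: +120 to 140 (cap) → 180 left.
Give Native 90 more to hit its cap of 110 → 90 left.
Give Influencer 60 more to hit its cap of 80 → 30 left.
Radio has room for 150 more but only 30 remain, so it gets 60.
Total = 200×60 + 120×10 + 210×80 + 270×140 + 30×20 + 250×110 = 95900.

95900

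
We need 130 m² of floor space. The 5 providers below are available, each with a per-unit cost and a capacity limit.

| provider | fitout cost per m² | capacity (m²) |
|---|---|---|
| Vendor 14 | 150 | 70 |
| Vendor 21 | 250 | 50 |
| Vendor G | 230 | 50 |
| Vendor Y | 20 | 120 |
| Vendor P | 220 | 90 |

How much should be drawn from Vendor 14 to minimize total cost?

Use providers in increasing cost order.
Take 120 from Vendor Y at 20 ; need 10 more.
Vendor 14 at 150: take 10 of its 70 ; requirement met.
Vendor P, Vendor G, Vendor 21: unused.

10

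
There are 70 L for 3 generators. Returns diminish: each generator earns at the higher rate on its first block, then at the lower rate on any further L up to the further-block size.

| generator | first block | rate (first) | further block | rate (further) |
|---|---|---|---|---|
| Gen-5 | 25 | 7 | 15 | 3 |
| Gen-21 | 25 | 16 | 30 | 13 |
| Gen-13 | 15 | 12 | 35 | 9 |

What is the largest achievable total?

970

Order all 6 blocks by rate: Gen-21/first 16 > Gen-21/second 13 > Gen-13/first 12 > Gen-13/second 9 > Gen-5/first 7 > Gen-5/second 3.
Fill Gen-21 first block (25 at 16) ; 45 left.
Gen-21 second at 13: fill all 30 ; 15 left.
Gen-13 first at 12: fill all 15 ; 0 left.
Total = 16×25 + 13×30 + 12×15 = 970.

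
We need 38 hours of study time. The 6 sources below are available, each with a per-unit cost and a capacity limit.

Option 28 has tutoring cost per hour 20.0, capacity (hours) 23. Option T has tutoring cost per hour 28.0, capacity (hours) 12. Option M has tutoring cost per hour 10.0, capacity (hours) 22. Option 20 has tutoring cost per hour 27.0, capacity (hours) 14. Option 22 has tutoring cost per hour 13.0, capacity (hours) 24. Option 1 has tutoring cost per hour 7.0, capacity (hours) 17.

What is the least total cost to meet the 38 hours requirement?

Fill from the cheapest source first.
Option 1 at 7.0: take all 17 hours — 21 still needed.
Option M at 10.0: take 21 of its 22 — requirement met.
Option 22, Option 28, Option 20, Option T: unused.
Cost = 17×7.0 + 21×10.0 = 329.

329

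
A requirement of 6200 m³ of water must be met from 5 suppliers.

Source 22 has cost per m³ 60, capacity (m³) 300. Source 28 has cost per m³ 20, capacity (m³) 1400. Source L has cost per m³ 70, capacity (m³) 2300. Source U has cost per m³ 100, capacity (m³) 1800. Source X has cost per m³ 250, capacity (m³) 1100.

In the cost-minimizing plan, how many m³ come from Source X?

400

Fill from the cheapest supplier first.
Source 28 (20): use full 1400 → 4800 m³ to go.
Take 300 from Source 22 at 60 → need 4500 more.
Source L (70): use full 2300 → 2200 m³ to go.
Take 1800 from Source U at 100 → need 400 more.
Source X (250): take the remaining 400 → done.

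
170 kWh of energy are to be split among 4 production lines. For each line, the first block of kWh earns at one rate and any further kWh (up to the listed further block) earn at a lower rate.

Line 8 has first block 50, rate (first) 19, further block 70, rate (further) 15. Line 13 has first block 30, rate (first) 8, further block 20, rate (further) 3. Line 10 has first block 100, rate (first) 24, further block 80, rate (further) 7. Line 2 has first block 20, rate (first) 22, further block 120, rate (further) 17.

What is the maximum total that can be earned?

3790

Rank every tier by rate: Line 10/first 24 > Line 2/first 22 > Line 8/first 19 > Line 2/second 17 > Line 8/second 15 > Line 13/first 8 > Line 10/second 7 > Line 13/second 3.
Fill Line 10 first block (100 at 24) — 70 left.
Fill Line 2 first block (20 at 22) — 50 left.
Fill Line 8 first block (50 at 19) — 0 left.
Total = 24×100 + 22×20 + 19×50 = 3790.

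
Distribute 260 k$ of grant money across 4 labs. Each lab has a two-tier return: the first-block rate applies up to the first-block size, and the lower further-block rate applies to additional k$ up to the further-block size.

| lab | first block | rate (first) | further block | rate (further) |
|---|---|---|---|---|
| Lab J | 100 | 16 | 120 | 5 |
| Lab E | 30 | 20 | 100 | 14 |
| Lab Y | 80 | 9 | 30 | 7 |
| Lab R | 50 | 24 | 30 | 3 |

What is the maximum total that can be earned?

4520

Rank every tier by rate: Lab R/tier1 24 > Lab E/tier1 20 > Lab J/tier1 16 > Lab E/tier2 14 > Lab Y/tier1 9 > Lab Y/tier2 7 > Lab J/tier2 5 > Lab R/tier2 3.
Fill Lab R tier1 block (50 at 24) → 210 left.
Lab E tier1 at 20: fill all 30 → 180 left.
Fill Lab J tier1 block (100 at 16) → 80 left.
Lab E tier2 at 14: only 80 left, fill 80.
Total = 24×50 + 20×30 + 16×100 + 14×80 = 4520.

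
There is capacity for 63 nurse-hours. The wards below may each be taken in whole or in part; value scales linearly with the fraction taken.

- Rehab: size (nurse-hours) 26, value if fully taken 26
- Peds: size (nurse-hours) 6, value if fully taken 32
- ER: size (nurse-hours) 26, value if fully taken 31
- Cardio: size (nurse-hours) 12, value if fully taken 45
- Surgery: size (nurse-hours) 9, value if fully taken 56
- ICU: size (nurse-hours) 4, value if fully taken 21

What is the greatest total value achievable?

191

Best value per unit of size first: Surgery 56/9≈6.22, Peds 32/6≈5.33, ICU 21/4≈5.25, Cardio 45/12≈3.75, ER 31/26≈1.19, Rehab 26/26≈1.
Take all of Surgery (9 nurse-hours, value 56) — 54 nurse-hours left.
All 6 nurse-hours of Peds fit (value 32) — 48 remain.
ICU: take in full, 4 nurse-hours for value 21 — 44 left.
All 12 nurse-hours of Cardio fit (value 45) — 32 remain.
Take all of ER (26 nurse-hours, value 31) — 6 nurse-hours left.
Only 6 nurse-hours remain; take 6/26 of Rehab for value 26×6/26 = 6.
Total value = 191.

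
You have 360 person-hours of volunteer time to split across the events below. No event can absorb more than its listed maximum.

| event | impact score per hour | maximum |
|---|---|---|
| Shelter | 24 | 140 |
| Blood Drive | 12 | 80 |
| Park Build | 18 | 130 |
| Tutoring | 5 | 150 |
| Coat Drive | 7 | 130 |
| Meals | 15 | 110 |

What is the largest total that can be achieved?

7050

Highest impact score per hour first: Shelter 24 > Park Build 18 > Meals 15 > Blood Drive 12 > Coat Drive 7 > Tutoring 5.
Give Shelter 140 to hit its cap of 140 ; 220 left.
Park Build: +130 to 130 (cap) ; 90 left.
Meals: +90 (room for 110) → 90. Pool exhausted.
Total = 24×140 + 18×130 + 15×90 = 7050.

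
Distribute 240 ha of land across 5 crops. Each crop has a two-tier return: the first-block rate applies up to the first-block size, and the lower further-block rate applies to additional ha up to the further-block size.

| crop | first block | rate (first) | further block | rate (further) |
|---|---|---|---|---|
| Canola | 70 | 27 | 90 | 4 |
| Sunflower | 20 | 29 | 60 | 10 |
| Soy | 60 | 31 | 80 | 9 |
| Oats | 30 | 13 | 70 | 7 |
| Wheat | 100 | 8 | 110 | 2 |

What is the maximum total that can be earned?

5320

Rank every tier by rate: Soy/first 31 > Sunflower/first 29 > Canola/first 27 > Oats/first 13 > Sunflower/second 10 > Soy/second 9 > Wheat/first 8 > Oats/second 7 > Canola/second 4 > Wheat/second 2.
Soy/first (31): +60 → 180 left.
Fill Sunflower first block (20 at 29) → 160 left.
Canola/first (27): +70 → 90 left.
Oats/first (13): +30 → 60 left.
Sunflower second at 10: fill all 60 → 0 left.
Total = 31×60 + 29×20 + 27×70 + 13×30 + 10×60 = 5320.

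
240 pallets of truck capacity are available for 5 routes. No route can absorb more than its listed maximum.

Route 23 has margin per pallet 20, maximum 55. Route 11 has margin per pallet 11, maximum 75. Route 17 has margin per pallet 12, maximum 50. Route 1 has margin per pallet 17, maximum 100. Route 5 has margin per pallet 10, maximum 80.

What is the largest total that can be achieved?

Rank by margin per pallet: Route 23 20 > Route 1 17 > Route 17 12 > Route 11 11 > Route 5 10.
Route 23 takes 55 to reach its cap of 55 → 185 left.
Give Route 1 100 to hit its cap of 100 → 85 left.
Route 17 takes 50 to reach its cap of 50 → 35 left.
Route 11 has room for 75 but only 35 remain, so it gets 35.
Total = 20×55 + 11×35 + 12×50 + 17×100 = 3785.

3785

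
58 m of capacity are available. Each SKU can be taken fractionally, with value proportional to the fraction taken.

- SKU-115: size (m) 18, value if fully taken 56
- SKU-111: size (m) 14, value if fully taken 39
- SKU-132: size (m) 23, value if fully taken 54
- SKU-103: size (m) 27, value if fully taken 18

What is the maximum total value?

Sort by value density: SKU-115 56/18≈3.11, SKU-111 39/14≈2.79, SKU-132 54/23≈2.35, SKU-103 18/27≈0.667.
All 18 m of SKU-115 fit (value 56) ; 40 remain.
All 14 m of SKU-111 fit (value 39) ; 26 remain.
Take all of SKU-132 (23 m, value 54) ; 3 m left.
3 m left: a 3/27 share of SKU-103 gives 18×3/27 = 2.
Total value = 151.

151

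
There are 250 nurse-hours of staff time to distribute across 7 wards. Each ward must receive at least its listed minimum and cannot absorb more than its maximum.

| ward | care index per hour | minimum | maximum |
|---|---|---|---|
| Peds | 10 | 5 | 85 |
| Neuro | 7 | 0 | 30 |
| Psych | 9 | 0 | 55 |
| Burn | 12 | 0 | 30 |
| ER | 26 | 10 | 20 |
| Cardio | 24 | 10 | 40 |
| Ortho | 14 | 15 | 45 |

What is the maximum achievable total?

Meeting every minimum uses 5+0+0+0+10+10+15 = 40 nurse-hours, leaving 210.
Order the wards by care index per hour: ER 26 > Cardio 24 > Ortho 14 > Burn 12 > Peds 10 > Psych 9 > Neuro 7.
ER takes 10 more to reach its cap of 20 ; 200 left.
Cardio takes 30 more to reach its cap of 40 ; 170 left.
Ortho: +30 to 45 (cap) ; 140 left.
Burn takes 30 more to reach its cap of 30 ; 110 left.
Give Peds 80 more to hit its cap of 85 ; 30 left.
Psych has room for 55 more but only 30 remain, so it gets 30.
Total = 10×85 + 9×30 + 12×30 + 26×20 + 24×40 + 14×45 = 3590.

3590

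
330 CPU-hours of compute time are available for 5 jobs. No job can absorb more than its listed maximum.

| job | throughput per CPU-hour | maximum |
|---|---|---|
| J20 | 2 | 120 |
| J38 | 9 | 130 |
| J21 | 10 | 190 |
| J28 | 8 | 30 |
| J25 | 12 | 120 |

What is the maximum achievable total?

Rank by throughput per CPU-hour: J25 12 > J21 10 > J38 9 > J28 8 > J20 2.
J25 takes 120 to reach its cap of 120 → 210 left.
Give J21 190 to hit its cap of 190 → 20 left.
J38: +20 (room for 130) → 20. Pool exhausted.
Total = 9×20 + 10×190 + 12×120 = 3520.

3520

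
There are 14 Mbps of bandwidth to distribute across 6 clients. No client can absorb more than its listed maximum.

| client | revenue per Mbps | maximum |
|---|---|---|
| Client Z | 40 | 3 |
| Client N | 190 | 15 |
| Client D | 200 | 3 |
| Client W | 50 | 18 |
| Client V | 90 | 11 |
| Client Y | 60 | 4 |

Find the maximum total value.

Rank by revenue per Mbps: Client D 200 > Client N 190 > Client V 90 > Client Y 60 > Client W 50 > Client Z 40.
Give Client D 3 to hit its cap of 3 — 11 left.
Client N: +11 (room for 15) → 11. Pool exhausted.
Total = 190×11 + 200×3 = 2690.

2690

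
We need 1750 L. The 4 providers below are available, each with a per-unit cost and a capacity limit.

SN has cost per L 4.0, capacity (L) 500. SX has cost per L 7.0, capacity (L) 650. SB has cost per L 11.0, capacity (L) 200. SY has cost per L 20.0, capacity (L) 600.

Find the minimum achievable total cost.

Use providers in increasing cost order.
SN at 4.0: take all 500 L — 1250 still needed.
SX at 7.0: take all 650 L — 600 still needed.
Take 200 from SB at 11.0 — need 400 more.
SY (20.0): take the remaining 400 — done.
Cost = 500×4.0 + 650×7.0 + 200×11.0 + 400×20.0 = 16750.

16750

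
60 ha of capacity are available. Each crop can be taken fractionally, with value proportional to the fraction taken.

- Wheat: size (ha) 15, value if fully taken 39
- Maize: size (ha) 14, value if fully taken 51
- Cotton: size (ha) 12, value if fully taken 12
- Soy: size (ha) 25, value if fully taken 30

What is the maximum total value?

Sort by value density: Maize 51/14≈3.64, Wheat 39/15≈2.6, Soy 30/25≈1.2, Cotton 12/12≈1.
All 14 ha of Maize fit (value 51) ; 46 remain.
Wheat: take in full, 15 ha for value 39 ; 31 left.
All 25 ha of Soy fit (value 30) ; 6 remain.
6 ha left: a 6/12 share of Cotton gives 12×6/12 = 6.
Total value = 126.

126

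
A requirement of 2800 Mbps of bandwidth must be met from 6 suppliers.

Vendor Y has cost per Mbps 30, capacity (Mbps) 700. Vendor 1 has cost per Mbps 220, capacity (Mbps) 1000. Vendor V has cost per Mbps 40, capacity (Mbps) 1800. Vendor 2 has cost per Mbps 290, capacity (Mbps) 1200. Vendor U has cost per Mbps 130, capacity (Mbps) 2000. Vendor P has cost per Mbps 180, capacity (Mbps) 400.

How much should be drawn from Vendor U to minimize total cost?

300

Fill from the cheapest supplier first.
Vendor Y at 30: take all 700 Mbps ; 2100 still needed.
Take 1800 from Vendor V at 40 ; need 300 more.
Vendor U (130): take the remaining 300 ; done.
Vendor P, Vendor 1, Vendor 2: unused.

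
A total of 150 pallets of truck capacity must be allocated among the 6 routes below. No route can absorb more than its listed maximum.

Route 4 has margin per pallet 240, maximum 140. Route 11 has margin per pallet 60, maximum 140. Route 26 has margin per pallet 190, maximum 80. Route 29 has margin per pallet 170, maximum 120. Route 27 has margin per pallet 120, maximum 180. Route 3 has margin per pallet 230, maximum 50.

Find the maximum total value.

Rank by margin per pallet: Route 4 240 > Route 3 230 > Route 26 190 > Route 29 170 > Route 27 120 > Route 11 60.
Give Route 4 140 to hit its cap of 140 — 10 left.
Route 3: +10 (room for 50) → 10. Pool exhausted.
Total = 240×140 + 230×10 = 35900.

35900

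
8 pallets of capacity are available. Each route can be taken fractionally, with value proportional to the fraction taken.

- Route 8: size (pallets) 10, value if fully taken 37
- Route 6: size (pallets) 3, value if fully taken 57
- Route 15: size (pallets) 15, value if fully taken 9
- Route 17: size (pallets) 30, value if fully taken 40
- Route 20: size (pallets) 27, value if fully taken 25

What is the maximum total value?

Sort by value density: Route 6 57/3≈19, Route 8 37/10≈3.7, Route 17 40/30≈1.33, Route 20 25/27≈0.926, Route 15 9/15≈0.6.
Route 6: take in full, 3 pallets for value 57 ; 5 left.
Only 5 pallets remain; take 5/10 of Route 8 for value 37×5/10 = 18.5.
Total value = 75.5.

75.5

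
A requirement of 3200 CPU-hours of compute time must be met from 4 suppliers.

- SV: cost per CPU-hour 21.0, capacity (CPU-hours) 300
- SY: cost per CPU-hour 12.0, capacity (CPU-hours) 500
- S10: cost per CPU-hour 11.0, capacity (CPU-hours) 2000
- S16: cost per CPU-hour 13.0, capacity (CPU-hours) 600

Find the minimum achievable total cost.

37900

Use suppliers in increasing cost order.
Take 2000 from S10 at 11.0 ; need 1200 more.
Take 500 from SY at 12.0 ; need 700 more.
S16 at 13.0: take all 600 CPU-hours ; 100 still needed.
Take 100 from SV at 21.0 to finish.
Cost = 2000×11.0 + 500×12.0 + 600×13.0 + 100×21.0 = 37900.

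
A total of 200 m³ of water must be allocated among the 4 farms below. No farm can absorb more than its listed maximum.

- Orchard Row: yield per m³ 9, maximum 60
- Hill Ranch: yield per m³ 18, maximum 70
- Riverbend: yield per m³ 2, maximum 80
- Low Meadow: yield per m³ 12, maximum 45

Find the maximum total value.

Rank by yield per m³: Hill Ranch 18 > Low Meadow 12 > Orchard Row 9 > Riverbend 2.
Hill Ranch takes 70 to reach its cap of 70 ; 130 left.
Low Meadow takes 45 to reach its cap of 45 ; 85 left.
Give Orchard Row 60 to hit its cap of 60 ; 25 left.
Riverbend: +25 (room for 80) → 25. Pool exhausted.
Total = 9×60 + 18×70 + 2×25 + 12×45 = 2390.

2390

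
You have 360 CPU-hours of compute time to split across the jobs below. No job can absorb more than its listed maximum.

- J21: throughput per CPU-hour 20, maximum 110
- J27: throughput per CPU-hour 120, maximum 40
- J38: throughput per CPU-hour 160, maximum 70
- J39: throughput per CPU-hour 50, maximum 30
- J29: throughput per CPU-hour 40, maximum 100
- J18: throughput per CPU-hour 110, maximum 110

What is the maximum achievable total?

Rank by throughput per CPU-hour: J38 160 > J27 120 > J18 110 > J39 50 > J29 40 > J21 20.
J38: +70 to 70 (cap) — 290 left.
Give J27 40 to hit its cap of 40 — 250 left.
J18 takes 110 to reach its cap of 110 — 140 left.
J39: +30 to 30 (cap) — 110 left.
J29 takes 100 to reach its cap of 100 — 10 left.
Only 10 left; J21 takes them to reach 10.
Total = 20×10 + 120×40 + 160×70 + 50×30 + 40×100 + 110×110 = 33800.

33800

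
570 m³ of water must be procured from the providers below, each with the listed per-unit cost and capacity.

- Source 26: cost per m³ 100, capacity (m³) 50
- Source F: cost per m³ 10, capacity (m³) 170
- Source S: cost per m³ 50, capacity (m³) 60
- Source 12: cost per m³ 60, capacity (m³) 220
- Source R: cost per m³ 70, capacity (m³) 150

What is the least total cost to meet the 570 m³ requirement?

Use providers in increasing cost order.
Source F at 10: take all 170 m³ — 400 still needed.
Source S at 50: take all 60 m³ — 340 still needed.
Source 12 at 60: take all 220 m³ — 120 still needed.
Source R at 70: take 120 of its 150 — requirement met.
Source 26: unused.
Cost = 170×10 + 60×50 + 220×60 + 120×70 = 26300.

26300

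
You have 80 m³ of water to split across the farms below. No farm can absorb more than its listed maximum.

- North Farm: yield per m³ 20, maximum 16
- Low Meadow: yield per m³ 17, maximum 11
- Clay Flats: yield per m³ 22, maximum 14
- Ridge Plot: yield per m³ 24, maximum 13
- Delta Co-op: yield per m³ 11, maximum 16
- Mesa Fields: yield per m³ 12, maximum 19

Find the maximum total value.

1432

Order the farms by yield per m³: Ridge Plot 24 > Clay Flats 22 > North Farm 20 > Low Meadow 17 > Mesa Fields 12 > Delta Co-op 11.
Ridge Plot: +13 to 13 (cap) — 67 left.
Clay Flats: +14 to 14 (cap) — 53 left.
Give North Farm 16 to hit its cap of 16 — 37 left.
Low Meadow takes 11 to reach its cap of 11 — 26 left.
Mesa Fields: +19 to 19 (cap) — 7 left.
Delta Co-op has room for 16 but only 7 remain, so it gets 7.
Total = 20×16 + 17×11 + 22×14 + 24×13 + 11×7 + 12×19 = 1432.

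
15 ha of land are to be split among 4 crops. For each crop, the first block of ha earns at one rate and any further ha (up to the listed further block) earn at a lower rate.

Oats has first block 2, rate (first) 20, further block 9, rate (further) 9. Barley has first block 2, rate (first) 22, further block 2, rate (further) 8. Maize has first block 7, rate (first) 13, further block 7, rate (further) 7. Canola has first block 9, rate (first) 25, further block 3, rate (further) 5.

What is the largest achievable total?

335

Treat each block as its own option and order by rate: Canola/T1 25 > Barley/T1 22 > Oats/T1 20 > Maize/T1 13 > Oats/T2 9 > Barley/T2 8 > Maize/T2 7 > Canola/T2 5.
Canola T1 at 25: fill all 9 ; 6 left.
Barley T1 at 22: fill all 2 ; 4 left.
Fill Oats T1 block (2 at 20) ; 2 left.
2 remain; put them into Maize T1 at 13.
Total = 25×9 + 22×2 + 20×2 + 13×2 = 335.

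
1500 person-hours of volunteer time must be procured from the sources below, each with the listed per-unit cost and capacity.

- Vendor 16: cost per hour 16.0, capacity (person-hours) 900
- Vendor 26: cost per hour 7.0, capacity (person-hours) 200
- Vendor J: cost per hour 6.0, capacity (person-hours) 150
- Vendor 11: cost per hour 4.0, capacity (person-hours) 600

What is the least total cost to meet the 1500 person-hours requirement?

Use sources in increasing cost order.
Take 600 from Vendor 11 at 4.0 — need 900 more.
Vendor J at 6.0: take all 150 person-hours — 750 still needed.
Vendor 26 at 7.0: take all 200 person-hours — 550 still needed.
Take 550 from Vendor 16 at 16.0 to finish.
Cost = 600×4.0 + 150×6.0 + 200×7.0 + 550×16.0 = 13500.

13500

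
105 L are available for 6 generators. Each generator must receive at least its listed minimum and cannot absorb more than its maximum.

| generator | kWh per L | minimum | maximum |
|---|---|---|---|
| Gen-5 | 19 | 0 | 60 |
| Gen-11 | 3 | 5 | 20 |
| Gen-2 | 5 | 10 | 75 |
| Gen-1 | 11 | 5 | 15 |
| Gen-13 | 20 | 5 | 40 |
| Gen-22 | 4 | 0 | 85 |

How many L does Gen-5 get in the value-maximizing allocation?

Meeting every minimum uses 0+5+10+5+5+0 = 25 L, leaving 80.
Rank by kWh per L: Gen-13 20 > Gen-5 19 > Gen-1 11 > Gen-2 5 > Gen-22 4 > Gen-11 3.
Gen-13: +35 to 40 (cap) ; 45 left.
Gen-5 has room for 60 more but only 45 remain, so it gets 45.

45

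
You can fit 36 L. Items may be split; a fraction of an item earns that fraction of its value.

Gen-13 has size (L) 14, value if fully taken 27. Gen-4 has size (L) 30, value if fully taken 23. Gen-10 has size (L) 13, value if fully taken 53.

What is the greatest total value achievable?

Best value per unit of size first: Gen-10 53/13≈4.08, Gen-13 27/14≈1.93, Gen-4 23/30≈0.767.
Take all of Gen-10 (13 L, value 53) → 23 L left.
All 14 L of Gen-13 fit (value 27) → 9 remain.
Fill the last 9 L with part of Gen-4: 9/30 of it earns 6.9.
Total value = 86.9.

86.9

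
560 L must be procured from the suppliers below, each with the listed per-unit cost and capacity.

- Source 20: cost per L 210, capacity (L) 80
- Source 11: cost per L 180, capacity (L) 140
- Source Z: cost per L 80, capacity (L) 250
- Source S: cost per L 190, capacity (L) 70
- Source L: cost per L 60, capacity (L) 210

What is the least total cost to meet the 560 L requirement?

50600

Fill from the cheapest supplier first.
Take 210 from Source L at 60 ; need 350 more.
Source Z at 80: take all 250 L ; 100 still needed.
Take 100 from Source 11 at 180 to finish.
Source S, Source 20: unused.
Cost = 210×60 + 250×80 + 100×180 = 50600.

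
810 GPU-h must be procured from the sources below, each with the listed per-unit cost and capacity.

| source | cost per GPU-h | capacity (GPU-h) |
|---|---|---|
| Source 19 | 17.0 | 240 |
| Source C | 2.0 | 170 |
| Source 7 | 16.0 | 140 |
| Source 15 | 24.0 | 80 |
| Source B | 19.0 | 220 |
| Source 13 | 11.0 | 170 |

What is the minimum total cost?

10240

Fill from the cheapest source first.
Source C at 2.0: take all 170 GPU-h — 640 still needed.
Source 13 (11.0): use full 170 — 470 GPU-h to go.
Source 7 at 16.0: take all 140 GPU-h — 330 still needed.
Source 19 at 17.0: take all 240 GPU-h — 90 still needed.
Source B (19.0): take the remaining 90 — done.
Source 15: unused.
Cost = 170×2.0 + 170×11.0 + 140×16.0 + 240×17.0 + 90×19.0 = 10240.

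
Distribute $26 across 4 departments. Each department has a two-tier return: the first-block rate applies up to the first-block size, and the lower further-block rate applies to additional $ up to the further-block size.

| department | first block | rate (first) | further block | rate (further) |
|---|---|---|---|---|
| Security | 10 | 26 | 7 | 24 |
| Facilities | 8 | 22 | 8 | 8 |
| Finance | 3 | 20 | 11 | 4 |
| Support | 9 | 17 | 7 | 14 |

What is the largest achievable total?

624

Order all 8 blocks by rate: Security/T1 26 > Security/T2 24 > Facilities/T1 22 > Finance/T1 20 > Support/T1 17 > Support/T2 14 > Facilities/T2 8 > Finance/T2 4.
Security T1 at 26: fill all 10 ; 16 left.
Fill Security T2 block (7 at 24) ; 9 left.
Fill Facilities T1 block (8 at 22) ; 1 left.
1 remain; put them into Finance T1 at 20.
Total = 26×10 + 24×7 + 22×8 + 20×1 = 624.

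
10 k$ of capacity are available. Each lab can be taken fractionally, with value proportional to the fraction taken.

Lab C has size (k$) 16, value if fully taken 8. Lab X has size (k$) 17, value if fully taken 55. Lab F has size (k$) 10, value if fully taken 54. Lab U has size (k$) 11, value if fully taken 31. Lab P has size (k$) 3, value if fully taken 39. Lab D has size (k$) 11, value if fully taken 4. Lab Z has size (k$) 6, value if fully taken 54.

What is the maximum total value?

Sort by value density: Lab P 39/3≈13, Lab Z 54/6≈9, Lab F 54/10≈5.4, Lab X 55/17≈3.24, Lab U 31/11≈2.82, Lab C 8/16≈0.5, Lab D 4/11≈0.364.
All 3 k$ of Lab P fit (value 39) — 7 remain.
All 6 k$ of Lab Z fit (value 54) — 1 remain.
Fill the last 1 k$ with part of Lab F: 1/10 of it earns 5.4.
Total value = 98.4.

98.4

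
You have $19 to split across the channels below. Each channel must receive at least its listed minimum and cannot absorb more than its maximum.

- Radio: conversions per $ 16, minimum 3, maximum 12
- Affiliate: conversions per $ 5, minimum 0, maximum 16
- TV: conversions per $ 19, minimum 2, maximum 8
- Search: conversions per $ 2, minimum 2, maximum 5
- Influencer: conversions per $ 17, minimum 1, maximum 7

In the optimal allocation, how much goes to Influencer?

Meeting every minimum uses 3+0+2+2+1 = 8 $, leaving 11.
Highest conversions per $ first: TV 19 > Influencer 17 > Radio 16 > Affiliate 5 > Search 2.
TV takes 6 more to reach its cap of 8 → 5 left.
Influencer: +5 (room for 6) → 6. Pool exhausted.

6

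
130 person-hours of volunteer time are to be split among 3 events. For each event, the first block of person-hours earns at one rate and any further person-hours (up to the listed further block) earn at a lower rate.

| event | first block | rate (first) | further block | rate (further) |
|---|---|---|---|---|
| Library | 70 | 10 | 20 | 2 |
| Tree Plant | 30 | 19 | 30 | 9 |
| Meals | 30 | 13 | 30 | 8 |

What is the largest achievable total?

Rank every tier by rate: Tree Plant/T1 19 > Meals/T1 13 > Library/T1 10 > Tree Plant/T2 9 > Meals/T2 8 > Library/T2 2.
Fill Tree Plant T1 block (30 at 19) → 100 left.
Fill Meals T1 block (30 at 13) → 70 left.
Library T1 at 10: fill all 70 → 0 left.
Total = 19×30 + 13×30 + 10×70 = 1660.

1660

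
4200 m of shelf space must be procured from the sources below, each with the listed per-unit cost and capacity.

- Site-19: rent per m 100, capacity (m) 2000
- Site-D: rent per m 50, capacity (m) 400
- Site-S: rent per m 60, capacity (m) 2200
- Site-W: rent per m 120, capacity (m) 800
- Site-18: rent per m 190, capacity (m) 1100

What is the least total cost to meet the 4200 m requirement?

312000

Fill from the cheapest source first.
Site-D at 50: take all 400 m ; 3800 still needed.
Site-S (60): use full 2200 ; 1600 m to go.
Site-19 (100): take the remaining 1600 ; done.
Site-W, Site-18: unused.
Cost = 400×50 + 2200×60 + 1600×100 = 312000.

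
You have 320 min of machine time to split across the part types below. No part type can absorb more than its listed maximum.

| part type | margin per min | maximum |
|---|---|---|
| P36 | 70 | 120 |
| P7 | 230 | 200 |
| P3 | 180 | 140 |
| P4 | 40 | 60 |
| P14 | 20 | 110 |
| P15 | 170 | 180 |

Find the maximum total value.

67600

Rank by margin per min: P7 230 > P3 180 > P15 170 > P36 70 > P4 40 > P14 20.
P7 takes 200 to reach its cap of 200 — 120 left.
P3 has room for 140 but only 120 remain, so it gets 120.
Total = 230×200 + 180×120 = 67600.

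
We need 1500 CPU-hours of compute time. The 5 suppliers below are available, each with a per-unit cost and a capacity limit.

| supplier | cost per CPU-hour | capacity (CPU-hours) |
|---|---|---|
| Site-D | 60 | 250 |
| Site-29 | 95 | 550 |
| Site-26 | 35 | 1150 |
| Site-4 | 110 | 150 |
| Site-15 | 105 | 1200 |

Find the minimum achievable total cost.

Use suppliers in increasing cost order.
Take 1150 from Site-26 at 35 ; need 350 more.
Take 250 from Site-D at 60 ; need 100 more.
Take 100 from Site-29 at 95 to finish.
Site-15, Site-4: unused.
Cost = 1150×35 + 250×60 + 100×95 = 64750.

64750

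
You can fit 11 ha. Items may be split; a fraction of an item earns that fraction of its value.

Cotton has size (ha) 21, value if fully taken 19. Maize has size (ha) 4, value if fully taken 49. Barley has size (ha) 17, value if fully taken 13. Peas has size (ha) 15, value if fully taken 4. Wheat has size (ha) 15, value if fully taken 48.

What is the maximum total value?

Sort by value density: Maize 49/4≈12.2, Wheat 48/15≈3.2, Cotton 19/21≈0.905, Barley 13/17≈0.765, Peas 4/15≈0.267.
Maize: take in full, 4 ha for value 49 — 7 left.
7 ha left: a 7/15 share of Wheat gives 48×7/15 = 22.4.
Total value = 71.4.

71.4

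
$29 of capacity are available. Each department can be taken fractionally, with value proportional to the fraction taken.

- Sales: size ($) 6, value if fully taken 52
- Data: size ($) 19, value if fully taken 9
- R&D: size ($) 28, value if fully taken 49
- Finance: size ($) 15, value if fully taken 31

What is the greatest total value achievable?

97

Sort by value density: Sales 52/6≈8.67, Finance 31/15≈2.07, R&D 49/28≈1.75, Data 9/19≈0.474.
Take all of Sales (6 $, value 52) → 23 $ left.
Take all of Finance (15 $, value 31) → 8 $ left.
8 $ left: a 8/28 share of R&D gives 49×8/28 = 14.
Total value = 97.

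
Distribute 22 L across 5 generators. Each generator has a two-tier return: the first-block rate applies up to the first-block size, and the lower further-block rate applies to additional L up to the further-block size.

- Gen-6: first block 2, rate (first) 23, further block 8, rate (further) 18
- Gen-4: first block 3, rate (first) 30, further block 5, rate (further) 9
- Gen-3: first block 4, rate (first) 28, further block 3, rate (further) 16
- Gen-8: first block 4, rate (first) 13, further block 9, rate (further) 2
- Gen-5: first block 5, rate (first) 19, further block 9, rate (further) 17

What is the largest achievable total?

487

Rank every tier by rate: Gen-4/first 30 > Gen-3/first 28 > Gen-6/first 23 > Gen-5/first 19 > Gen-6/second 18 > Gen-5/second 17 > Gen-3/second 16 > Gen-8/first 13 > Gen-4/second 9 > Gen-8/second 2.
Gen-4 first at 30: fill all 3 ; 19 left.
Gen-3 first at 28: fill all 4 ; 15 left.
Fill Gen-6 first block (2 at 23) ; 13 left.
Fill Gen-5 first block (5 at 19) ; 8 left.
Fill Gen-6 second block (8 at 18) ; 0 left.
Total = 30×3 + 28×4 + 23×2 + 19×5 + 18×8 = 487.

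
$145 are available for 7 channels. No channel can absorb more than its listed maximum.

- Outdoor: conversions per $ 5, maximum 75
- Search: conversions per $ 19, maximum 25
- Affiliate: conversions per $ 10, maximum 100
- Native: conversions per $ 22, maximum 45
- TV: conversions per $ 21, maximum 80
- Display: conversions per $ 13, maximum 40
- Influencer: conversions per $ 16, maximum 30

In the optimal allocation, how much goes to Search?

Highest conversions per $ first: Native 22 > TV 21 > Search 19 > Influencer 16 > Display 13 > Affiliate 10 > Outdoor 5.
Native takes 45 to reach its cap of 45 → 100 left.
TV: +80 to 80 (cap) → 20 left.
Search: +20 (room for 25) → 20. Pool exhausted.

20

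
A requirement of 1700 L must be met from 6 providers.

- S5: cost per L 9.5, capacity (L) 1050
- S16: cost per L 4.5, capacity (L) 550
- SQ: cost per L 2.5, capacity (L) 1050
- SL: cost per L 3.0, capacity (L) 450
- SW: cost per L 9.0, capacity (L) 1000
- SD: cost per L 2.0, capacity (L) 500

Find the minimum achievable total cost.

Fill from the cheapest provider first.
Take 500 from SD at 2.0 → need 1200 more.
SQ (2.5): use full 1050 → 150 L to go.
SL at 3.0: take 150 of its 450 → requirement met.
S16, SW, S5: unused.
Cost = 500×2.0 + 1050×2.5 + 150×3.0 = 4075.

4075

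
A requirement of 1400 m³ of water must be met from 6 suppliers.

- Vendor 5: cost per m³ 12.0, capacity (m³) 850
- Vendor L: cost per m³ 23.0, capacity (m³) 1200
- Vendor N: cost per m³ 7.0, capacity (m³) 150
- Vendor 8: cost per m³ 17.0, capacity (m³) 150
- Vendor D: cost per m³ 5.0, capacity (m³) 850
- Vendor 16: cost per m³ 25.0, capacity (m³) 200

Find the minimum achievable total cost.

10100

Cheapest first:
Vendor D at 5.0: take all 850 m³ ; 550 still needed.
Vendor N (7.0): use full 150 ; 400 m³ to go.
Vendor 5 (12.0): take the remaining 400 ; done.
Vendor 8, Vendor L, Vendor 16: unused.
Cost = 850×5.0 + 150×7.0 + 400×12.0 = 10100.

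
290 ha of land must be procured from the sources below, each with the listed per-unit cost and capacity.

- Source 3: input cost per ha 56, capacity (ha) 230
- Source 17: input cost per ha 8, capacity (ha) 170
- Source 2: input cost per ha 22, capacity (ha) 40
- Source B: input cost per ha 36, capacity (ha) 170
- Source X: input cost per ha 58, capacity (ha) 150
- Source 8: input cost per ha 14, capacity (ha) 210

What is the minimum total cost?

Cheapest first:
Source 17 at 8: take all 170 ha ; 120 still needed.
Source 8 (14): take the remaining 120 ; done.
Source 2, Source B, Source 3, Source X: unused.
Cost = 170×8 + 120×14 = 3040.

3040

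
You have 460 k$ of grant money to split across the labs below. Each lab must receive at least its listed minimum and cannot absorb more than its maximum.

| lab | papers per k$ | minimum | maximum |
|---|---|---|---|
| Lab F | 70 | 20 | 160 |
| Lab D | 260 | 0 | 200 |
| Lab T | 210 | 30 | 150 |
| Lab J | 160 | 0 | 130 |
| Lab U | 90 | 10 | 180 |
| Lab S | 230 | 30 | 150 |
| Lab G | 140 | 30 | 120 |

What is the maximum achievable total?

Meeting every minimum uses 20+0+30+0+10+30+30 = 120 k$, leaving 340.
Order the labs by papers per k$: Lab D 260 > Lab S 230 > Lab T 210 > Lab J 160 > Lab G 140 > Lab U 90 > Lab F 70.
Lab D takes 200 more to reach its cap of 200 ; 140 left.
Lab S: +120 to 150 (cap) ; 20 left.
Only 20 left; Lab T takes them to reach 50.
Total = 70×20 + 260×200 + 210×50 + 90×10 + 230×150 + 140×30 = 103500.

103500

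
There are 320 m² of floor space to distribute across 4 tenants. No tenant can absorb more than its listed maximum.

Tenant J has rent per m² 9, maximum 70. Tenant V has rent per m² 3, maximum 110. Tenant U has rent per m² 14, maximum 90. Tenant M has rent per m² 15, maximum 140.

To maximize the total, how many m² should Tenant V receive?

Highest rent per m² first: Tenant M 15 > Tenant U 14 > Tenant J 9 > Tenant V 3.
Give Tenant M 140 to hit its cap of 140 → 180 left.
Give Tenant U 90 to hit its cap of 90 → 90 left.
Tenant J takes 70 to reach its cap of 70 → 20 left.
Tenant V has room for 110 but only 20 remain, so it gets 20.

20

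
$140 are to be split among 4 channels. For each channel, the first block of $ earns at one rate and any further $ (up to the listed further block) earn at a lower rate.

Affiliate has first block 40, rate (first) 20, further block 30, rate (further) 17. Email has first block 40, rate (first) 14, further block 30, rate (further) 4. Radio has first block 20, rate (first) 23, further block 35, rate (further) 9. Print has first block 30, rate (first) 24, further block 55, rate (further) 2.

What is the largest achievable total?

Rank every tier by rate: Print/first 24 > Radio/first 23 > Affiliate/first 20 > Affiliate/second 17 > Email/first 14 > Radio/second 9 > Email/second 4 > Print/second 2.
Print first at 24: fill all 30 ; 110 left.
Radio first at 23: fill all 20 ; 90 left.
Affiliate first at 20: fill all 40 ; 50 left.
Affiliate/second (17): +30 ; 20 left.
20 remain; put them into Email first at 14.
Total = 24×30 + 23×20 + 20×40 + 17×30 + 14×20 = 2770.

2770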